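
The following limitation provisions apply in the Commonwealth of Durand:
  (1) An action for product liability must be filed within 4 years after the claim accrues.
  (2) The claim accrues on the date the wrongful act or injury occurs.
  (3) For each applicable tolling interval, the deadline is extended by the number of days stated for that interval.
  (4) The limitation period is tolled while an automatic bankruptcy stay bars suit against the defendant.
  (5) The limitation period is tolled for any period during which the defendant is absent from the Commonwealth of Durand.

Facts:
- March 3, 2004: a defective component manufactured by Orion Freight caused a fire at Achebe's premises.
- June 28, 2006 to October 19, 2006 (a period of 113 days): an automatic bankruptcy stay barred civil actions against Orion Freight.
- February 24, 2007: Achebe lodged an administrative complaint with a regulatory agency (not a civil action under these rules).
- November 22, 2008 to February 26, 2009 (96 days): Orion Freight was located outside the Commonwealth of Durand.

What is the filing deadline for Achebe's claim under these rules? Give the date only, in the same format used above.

June 24, 2008

The limitation period began to run on March 3, 2004.
Adding the 4 years base period to March 3, 2004 gives a deadline of March 3, 2008, before any tolling.
Because the automatic bankruptcy stay ran from June 28, 2006 to October 19, 2006, the deadline is extended by 113 days to June 24, 2008.
The defendant's absence from the jurisdiction from November 22, 2008 to February 26, 2009 began after the period had already run on June 24, 2008, so it has no tolling effect.
The other events in the timeline have no effect on the limitation period under the stated rules.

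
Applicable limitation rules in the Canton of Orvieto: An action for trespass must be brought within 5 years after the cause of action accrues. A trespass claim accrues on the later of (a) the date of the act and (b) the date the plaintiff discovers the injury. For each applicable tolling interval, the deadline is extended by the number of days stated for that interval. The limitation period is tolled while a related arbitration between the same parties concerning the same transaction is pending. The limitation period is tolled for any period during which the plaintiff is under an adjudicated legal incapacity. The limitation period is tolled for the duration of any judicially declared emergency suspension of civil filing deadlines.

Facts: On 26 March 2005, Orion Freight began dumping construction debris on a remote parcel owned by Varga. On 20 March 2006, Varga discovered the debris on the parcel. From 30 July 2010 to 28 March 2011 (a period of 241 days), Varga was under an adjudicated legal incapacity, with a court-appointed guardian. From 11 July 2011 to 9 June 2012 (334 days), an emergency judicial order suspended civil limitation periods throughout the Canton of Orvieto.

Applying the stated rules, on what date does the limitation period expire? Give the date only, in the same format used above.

Because discovery on 20 March 2006 post-dates the 26 March 2005 act, accrual under the later-of rule falls on 20 March 2006.
Adding the 5 years base period to 20 March 2006 gives a deadline of 20 March 2011, before any tolling.
The period was tolled for 241 days by the plaintiff's legal incapacity (30 July 2010 to 28 March 2011), pushing the deadline to 16 November 2011.
Because the emergency suspension of filing deadlines ran from 11 July 2011 to 9 June 2012, the deadline is extended by 334 days to 15 October 2012.

15 October 2012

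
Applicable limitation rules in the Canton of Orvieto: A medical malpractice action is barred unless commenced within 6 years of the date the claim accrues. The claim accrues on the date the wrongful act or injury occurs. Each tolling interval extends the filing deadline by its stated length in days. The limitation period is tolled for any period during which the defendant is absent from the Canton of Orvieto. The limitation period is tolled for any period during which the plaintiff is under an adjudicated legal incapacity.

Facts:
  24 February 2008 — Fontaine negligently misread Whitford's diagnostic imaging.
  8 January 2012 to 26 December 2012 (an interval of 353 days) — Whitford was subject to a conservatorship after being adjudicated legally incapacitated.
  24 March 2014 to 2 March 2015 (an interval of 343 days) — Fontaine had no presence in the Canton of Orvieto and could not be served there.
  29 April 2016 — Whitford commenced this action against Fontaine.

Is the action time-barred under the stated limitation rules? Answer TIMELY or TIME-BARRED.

TIME-BARRED

The claim accrued on 24 February 2008, when the wrongful act occurred.
Adding the 6 years base period to 24 February 2008 gives a deadline of 24 February 2014, before any tolling.
The plaintiff's legal incapacity from 8 January 2012 to 26 December 2012 tolled the period for 353 days, extending the deadline to 12 February 2015.
The defendant's absence from the jurisdiction from 24 March 2014 to 2 March 2015 tolled the period for 343 days, extending the deadline to 21 January 2016.
Whitford filed on 29 April 2016, after the 21 January 2016 deadline, so the action is time-barred.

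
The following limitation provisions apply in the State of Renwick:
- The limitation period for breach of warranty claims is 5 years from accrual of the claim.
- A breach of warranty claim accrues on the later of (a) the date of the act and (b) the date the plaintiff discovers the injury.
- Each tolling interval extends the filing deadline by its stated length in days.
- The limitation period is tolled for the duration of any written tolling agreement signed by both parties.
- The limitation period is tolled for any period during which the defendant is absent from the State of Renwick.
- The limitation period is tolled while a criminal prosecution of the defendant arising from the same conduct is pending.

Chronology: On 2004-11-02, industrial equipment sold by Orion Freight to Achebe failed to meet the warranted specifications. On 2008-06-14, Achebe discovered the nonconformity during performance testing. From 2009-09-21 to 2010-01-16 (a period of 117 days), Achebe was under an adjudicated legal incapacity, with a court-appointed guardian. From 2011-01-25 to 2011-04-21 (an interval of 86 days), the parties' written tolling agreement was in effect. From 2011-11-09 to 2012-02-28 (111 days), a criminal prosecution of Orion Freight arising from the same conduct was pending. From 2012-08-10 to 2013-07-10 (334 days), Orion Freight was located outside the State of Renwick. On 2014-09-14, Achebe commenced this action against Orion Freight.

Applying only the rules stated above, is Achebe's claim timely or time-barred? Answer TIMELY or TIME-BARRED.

The claim accrued on 2008-06-14 — the later of the 2004-11-02 act and the 2008-06-14 discovery.
5 years from 2008-06-14 is 2013-06-14.
Because the written tolling agreement ran from 2011-01-25 to 2011-04-21, the deadline is extended by 86 days to 2013-09-08.
Because the pending criminal prosecution ran from 2011-11-09 to 2012-02-28, the deadline is extended by 111 days to 2013-12-28.
The period was tolled for 334 days by the defendant's absence from the jurisdiction (2012-08-10 to 2013-07-10), pushing the deadline to 2014-11-27.
No stated provision tolls the period for the plaintiff's incapacity, so the interval from 2009-09-21 to 2010-01-16 has no effect on the deadline.
Filing on 2014-09-14 beat the 2014-11-27 deadline — the action is timely.

TIMELY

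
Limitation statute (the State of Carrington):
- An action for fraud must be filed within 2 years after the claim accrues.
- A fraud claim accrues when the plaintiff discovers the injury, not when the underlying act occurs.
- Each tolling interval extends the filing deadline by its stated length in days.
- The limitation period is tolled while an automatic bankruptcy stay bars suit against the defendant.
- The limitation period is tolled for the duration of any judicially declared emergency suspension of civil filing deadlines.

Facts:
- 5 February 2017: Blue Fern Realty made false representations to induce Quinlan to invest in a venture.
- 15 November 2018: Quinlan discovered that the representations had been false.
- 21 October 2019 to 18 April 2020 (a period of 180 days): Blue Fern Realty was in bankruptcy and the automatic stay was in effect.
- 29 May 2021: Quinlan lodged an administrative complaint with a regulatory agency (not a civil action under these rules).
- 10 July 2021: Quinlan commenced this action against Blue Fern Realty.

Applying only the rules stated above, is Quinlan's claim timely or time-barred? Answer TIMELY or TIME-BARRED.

Under the discovery rule, the claim accrued on 15 November 2018, when Quinlan discovered the injury — not on the 5 February 2017 date of the underlying act.
Adding the 2 years base period to 15 November 2018 gives a deadline of 15 November 2020, before any tolling.
The automatic bankruptcy stay from 21 October 2019 to 18 April 2020 tolled the period for 180 days, extending the deadline to 14 May 2021.
The other events in the timeline have no effect on the limitation period under the stated rules.
The 10 July 2021 filing falls after the 14 May 2021 deadline; the claim is time-barred.

TIME-BARRED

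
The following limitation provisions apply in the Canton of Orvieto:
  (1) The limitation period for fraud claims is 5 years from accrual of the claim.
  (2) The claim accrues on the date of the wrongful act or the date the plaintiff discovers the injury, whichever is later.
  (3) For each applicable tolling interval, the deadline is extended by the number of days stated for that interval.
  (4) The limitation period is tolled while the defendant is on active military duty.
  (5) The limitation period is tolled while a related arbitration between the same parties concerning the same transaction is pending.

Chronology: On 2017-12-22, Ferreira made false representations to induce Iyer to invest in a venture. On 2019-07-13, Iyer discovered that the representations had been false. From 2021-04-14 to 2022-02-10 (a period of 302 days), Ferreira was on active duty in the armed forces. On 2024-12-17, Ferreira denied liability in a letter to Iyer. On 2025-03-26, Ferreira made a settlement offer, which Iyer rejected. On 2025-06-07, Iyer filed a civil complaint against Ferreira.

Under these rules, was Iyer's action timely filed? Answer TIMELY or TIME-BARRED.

TIME-BARRED

The claim accrued on 2019-07-13 — the later of the 2017-12-22 act and the 2019-07-13 discovery.
Adding the 5 years base period to 2019-07-13 gives a deadline of 2024-07-13, before any tolling.
Because the defendant's active military service ran from 2021-04-14 to 2022-02-10, the deadline is extended by 302 days to 2025-05-11.
The other events in the timeline have no effect on the limitation period under the stated rules.
Iyer filed on 2025-06-07, after the 2025-05-11 deadline, so the action is time-barred.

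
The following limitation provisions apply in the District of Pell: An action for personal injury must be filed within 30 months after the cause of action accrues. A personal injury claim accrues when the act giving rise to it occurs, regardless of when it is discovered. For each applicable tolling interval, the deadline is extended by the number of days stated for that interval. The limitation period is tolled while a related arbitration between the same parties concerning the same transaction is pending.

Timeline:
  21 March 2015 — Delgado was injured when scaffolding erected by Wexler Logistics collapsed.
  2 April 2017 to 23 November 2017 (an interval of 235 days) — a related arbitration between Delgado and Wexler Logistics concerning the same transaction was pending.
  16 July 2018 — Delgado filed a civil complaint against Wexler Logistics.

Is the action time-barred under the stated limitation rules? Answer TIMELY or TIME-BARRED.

TIME-BARRED

The limitation period began to run on 21 March 2015.
30 months from 21 March 2015 is 21 September 2017.
The pending related arbitration from 2 April 2017 to 23 November 2017 tolled the period for 235 days, extending the deadline to 14 May 2018.
Filing on 16 July 2018 missed the 14 May 2018 deadline — the action is time-barred.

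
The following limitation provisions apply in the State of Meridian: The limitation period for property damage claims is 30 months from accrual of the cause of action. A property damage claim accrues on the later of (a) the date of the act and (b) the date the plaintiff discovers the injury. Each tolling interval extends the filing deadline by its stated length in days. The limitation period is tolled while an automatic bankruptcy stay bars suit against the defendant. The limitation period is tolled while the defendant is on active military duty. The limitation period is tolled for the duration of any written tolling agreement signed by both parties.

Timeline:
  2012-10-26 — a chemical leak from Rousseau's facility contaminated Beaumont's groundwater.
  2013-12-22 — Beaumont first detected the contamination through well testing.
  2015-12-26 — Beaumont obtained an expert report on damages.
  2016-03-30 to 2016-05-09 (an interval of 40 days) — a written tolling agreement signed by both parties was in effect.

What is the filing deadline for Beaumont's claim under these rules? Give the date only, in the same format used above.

The claim accrued on 2013-12-22 — the later of the 2012-10-26 act and the 2013-12-22 discovery.
The untolled deadline — 30 months after 2013-12-22 — is 2016-06-22.
The written tolling agreement from 2016-03-30 to 2016-05-09 tolled the period for 40 days, extending the deadline to 2016-08-01.
None of the other events listed affects the running of the period under the stated rules.

2016-08-01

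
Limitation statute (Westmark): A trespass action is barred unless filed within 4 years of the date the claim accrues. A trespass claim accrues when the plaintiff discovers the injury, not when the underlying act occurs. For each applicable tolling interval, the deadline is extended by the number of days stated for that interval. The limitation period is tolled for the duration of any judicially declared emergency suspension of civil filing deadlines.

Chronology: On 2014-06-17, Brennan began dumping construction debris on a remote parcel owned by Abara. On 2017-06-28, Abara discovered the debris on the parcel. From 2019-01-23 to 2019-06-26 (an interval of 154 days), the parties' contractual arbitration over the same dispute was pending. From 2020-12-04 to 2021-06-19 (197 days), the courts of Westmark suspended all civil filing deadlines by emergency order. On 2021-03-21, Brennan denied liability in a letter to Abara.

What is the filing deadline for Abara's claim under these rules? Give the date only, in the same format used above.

Accrual is tied to discovery, so the period began on 2017-06-28 rather than on 2014-06-17 when the act occurred.
Adding the 4 years base period to 2017-06-28 gives a deadline of 2021-06-28, before any tolling.
The period was tolled for 197 days by the emergency suspension of filing deadlines (2020-12-04 to 2021-06-19), pushing the deadline to 2022-01-11.
No stated provision tolls the period for a pending arbitration, so the interval from 2019-01-23 to 2019-06-26 has no effect on the deadline.
None of the other events listed affects the running of the period under the stated rules.

2022-01-11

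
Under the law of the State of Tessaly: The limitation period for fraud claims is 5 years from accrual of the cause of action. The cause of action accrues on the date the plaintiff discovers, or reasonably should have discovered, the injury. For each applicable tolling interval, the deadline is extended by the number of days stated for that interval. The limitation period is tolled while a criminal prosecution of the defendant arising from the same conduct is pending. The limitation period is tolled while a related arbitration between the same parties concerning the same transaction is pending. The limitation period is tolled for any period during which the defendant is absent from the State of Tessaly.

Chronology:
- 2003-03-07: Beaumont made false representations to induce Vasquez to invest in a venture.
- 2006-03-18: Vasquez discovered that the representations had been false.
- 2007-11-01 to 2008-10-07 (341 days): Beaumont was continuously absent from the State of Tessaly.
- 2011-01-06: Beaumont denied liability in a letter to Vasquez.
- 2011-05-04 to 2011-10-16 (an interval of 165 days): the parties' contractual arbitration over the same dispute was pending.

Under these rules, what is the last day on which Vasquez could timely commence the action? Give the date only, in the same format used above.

Under the discovery rule, the claim accrued on 2006-03-18, when Vasquez discovered the injury — not on the 2003-03-07 date of the underlying act.
5 years from 2006-03-18 is 2011-03-18.
The period was tolled for 341 days by the defendant's absence from the jurisdiction (2007-11-01 to 2008-10-07), pushing the deadline to 2012-02-22.
The pending related arbitration from 2011-05-04 to 2011-10-16 tolled the period for 165 days, extending the deadline to 2012-08-05.
Nothing else in the chronology tolls or restarts the period.

2012-08-05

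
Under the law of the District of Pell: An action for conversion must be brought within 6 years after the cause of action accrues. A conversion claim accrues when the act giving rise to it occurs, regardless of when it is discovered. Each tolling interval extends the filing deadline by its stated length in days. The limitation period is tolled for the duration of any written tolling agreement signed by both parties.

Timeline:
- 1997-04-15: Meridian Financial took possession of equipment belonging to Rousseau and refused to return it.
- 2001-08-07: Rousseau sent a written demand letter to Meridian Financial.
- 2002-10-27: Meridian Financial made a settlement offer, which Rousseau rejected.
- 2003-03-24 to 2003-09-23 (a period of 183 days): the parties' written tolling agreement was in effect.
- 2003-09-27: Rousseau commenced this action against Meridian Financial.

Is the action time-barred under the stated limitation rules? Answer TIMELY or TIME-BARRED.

The cause of action accrued on 1997-04-15, the date of the act.
Adding the 6 years base period to 1997-04-15 gives a deadline of 2003-04-15, before any tolling.
The period was tolled for 183 days by the written tolling agreement (2003-03-24 to 2003-09-23), pushing the deadline to 2003-10-15.
Nothing else in the chronology tolls or restarts the period.
Filing on 2003-09-27 beat the 2003-10-15 deadline — the action is timely.

TIMELY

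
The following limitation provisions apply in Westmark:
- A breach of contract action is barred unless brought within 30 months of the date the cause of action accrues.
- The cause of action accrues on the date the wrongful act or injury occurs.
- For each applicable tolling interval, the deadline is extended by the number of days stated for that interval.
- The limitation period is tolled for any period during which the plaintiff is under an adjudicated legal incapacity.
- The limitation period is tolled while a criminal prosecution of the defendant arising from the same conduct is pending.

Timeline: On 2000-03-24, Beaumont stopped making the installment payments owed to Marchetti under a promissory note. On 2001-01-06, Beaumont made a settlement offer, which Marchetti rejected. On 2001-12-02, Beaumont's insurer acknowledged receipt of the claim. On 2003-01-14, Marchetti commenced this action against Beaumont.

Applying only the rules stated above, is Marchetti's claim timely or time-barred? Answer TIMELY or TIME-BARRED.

TIME-BARRED

The cause of action accrued on 2000-03-24, the date of the act.
30 months from 2000-03-24 is 2002-09-24.
Nothing else in the chronology tolls or restarts the period.
Filing on 2003-01-14 missed the 2002-09-24 deadline — the action is time-barred.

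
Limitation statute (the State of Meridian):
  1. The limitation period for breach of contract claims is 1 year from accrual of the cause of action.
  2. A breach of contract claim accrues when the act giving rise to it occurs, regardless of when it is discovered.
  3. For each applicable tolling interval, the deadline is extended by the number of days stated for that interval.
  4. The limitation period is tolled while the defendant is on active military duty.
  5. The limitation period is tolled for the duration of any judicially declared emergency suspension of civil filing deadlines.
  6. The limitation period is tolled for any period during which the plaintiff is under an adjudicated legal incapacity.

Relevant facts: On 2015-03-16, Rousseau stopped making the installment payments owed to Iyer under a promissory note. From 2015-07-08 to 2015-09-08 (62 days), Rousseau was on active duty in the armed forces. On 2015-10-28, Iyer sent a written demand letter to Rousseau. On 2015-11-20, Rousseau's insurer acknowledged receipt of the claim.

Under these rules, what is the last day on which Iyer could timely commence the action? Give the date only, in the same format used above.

2016-05-17

The limitation period began to run on 2015-03-16.
1 year from 2015-03-16 is 2016-03-16.
The defendant's active military service from 2015-07-08 to 2015-09-08 tolled the period for 62 days, extending the deadline to 2016-05-17.
None of the other events listed affects the running of the period under the stated rules.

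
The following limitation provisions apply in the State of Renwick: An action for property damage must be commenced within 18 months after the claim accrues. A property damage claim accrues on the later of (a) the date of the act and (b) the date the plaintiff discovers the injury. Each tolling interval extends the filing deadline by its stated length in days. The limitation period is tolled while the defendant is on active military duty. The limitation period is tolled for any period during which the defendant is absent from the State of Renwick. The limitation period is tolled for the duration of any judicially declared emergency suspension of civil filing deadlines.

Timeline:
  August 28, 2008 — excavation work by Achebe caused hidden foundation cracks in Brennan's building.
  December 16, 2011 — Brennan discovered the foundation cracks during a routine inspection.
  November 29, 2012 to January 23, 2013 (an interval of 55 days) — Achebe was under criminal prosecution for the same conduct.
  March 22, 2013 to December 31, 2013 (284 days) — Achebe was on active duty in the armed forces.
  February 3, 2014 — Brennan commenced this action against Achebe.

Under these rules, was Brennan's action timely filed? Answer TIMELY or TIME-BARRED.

TIMELY

Because discovery on December 16, 2011 post-dates the August 28, 2008 act, accrual under the later-of rule falls on December 16, 2011.
18 months from December 16, 2011 is June 16, 2013.
Because the defendant's active military service ran from March 22, 2013 to December 31, 2013, the deadline is extended by 284 days to March 27, 2014.
Although a criminal prosecution ran from November 29, 2012 to January 23, 2013, the stated rules do not make that a tolling event, so it is disregarded.
Brennan filed on February 3, 2014, before the March 27, 2014 deadline, so the action is timely.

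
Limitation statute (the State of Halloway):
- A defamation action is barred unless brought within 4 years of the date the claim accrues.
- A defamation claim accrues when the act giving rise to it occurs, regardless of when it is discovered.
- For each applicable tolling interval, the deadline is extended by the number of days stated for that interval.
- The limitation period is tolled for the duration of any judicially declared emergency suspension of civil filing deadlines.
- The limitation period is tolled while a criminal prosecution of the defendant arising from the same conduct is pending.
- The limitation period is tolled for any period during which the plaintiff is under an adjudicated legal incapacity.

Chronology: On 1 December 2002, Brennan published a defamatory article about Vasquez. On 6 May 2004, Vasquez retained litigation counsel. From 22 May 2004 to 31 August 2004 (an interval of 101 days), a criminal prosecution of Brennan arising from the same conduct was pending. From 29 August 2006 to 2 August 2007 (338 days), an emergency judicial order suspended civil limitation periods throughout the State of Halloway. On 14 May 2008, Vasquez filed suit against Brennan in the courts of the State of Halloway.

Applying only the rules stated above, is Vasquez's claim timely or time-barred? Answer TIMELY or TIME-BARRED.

TIME-BARRED

The limitation period began to run on 1 December 2002.
4 years from 1 December 2002 is 1 December 2006.
The pending criminal prosecution from 22 May 2004 to 31 August 2004 tolled the period for 101 days, extending the deadline to 12 March 2007.
Because the emergency suspension of filing deadlines ran from 29 August 2006 to 2 August 2007, the deadline is extended by 338 days to 13 February 2008.
Nothing else in the chronology tolls or restarts the period.
The 14 May 2008 filing falls after the 13 February 2008 deadline; the claim is time-barred.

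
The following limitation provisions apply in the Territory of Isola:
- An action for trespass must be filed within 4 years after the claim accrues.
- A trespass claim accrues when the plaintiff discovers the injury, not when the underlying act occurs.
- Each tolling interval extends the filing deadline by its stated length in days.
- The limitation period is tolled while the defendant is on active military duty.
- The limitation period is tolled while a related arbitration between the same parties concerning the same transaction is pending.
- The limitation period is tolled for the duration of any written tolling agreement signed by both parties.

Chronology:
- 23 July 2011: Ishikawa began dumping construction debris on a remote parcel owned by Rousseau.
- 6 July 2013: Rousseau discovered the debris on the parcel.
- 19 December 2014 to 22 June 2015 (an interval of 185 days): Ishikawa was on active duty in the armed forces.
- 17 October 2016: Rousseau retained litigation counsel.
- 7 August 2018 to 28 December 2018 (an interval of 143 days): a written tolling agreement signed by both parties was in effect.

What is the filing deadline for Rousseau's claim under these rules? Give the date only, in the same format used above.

7 January 2018

The claim did not accrue until Rousseau discovered the injury on 6 July 2013; the 23 July 2011 act date does not start the clock under the stated rule.
The untolled deadline — 4 years after 6 July 2013 — is 6 July 2017.
The defendant's active military service from 19 December 2014 to 22 June 2015 tolled the period for 185 days, extending the deadline to 7 January 2018.
The written tolling agreement from 7 August 2018 to 28 December 2018 began after the period had already run on 7 January 2018, so it has no tolling effect.
Nothing else in the chronology tolls or restarts the period.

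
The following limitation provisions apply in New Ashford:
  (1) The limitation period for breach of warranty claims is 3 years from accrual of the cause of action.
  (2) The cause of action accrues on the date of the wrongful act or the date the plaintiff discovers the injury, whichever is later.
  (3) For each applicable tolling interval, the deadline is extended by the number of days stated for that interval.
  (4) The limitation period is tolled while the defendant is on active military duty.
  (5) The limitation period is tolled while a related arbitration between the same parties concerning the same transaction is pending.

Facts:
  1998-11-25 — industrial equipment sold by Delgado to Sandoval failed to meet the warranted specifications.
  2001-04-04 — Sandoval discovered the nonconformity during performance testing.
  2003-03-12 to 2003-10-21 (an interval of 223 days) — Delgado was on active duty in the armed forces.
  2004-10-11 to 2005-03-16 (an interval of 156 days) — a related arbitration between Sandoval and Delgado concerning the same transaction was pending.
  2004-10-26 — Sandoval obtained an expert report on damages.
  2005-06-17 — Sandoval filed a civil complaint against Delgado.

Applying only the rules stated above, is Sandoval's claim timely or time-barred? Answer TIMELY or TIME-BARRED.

The claim accrued on 2001-04-04 — the later of the 1998-11-25 act and the 2001-04-04 discovery.
The untolled deadline — 3 years after 2001-04-04 — is 2004-04-04.
The period was tolled for 223 days by the defendant's active military service (2003-03-12 to 2003-10-21), pushing the deadline to 2004-11-13.
The period was tolled for 156 days by the pending related arbitration (2004-10-11 to 2005-03-16), pushing the deadline to 2005-04-18.
The other events in the timeline have no effect on the limitation period under the stated rules.
The 2005-06-17 filing falls after the 2005-04-18 deadline; the claim is time-barred.

TIME-BARRED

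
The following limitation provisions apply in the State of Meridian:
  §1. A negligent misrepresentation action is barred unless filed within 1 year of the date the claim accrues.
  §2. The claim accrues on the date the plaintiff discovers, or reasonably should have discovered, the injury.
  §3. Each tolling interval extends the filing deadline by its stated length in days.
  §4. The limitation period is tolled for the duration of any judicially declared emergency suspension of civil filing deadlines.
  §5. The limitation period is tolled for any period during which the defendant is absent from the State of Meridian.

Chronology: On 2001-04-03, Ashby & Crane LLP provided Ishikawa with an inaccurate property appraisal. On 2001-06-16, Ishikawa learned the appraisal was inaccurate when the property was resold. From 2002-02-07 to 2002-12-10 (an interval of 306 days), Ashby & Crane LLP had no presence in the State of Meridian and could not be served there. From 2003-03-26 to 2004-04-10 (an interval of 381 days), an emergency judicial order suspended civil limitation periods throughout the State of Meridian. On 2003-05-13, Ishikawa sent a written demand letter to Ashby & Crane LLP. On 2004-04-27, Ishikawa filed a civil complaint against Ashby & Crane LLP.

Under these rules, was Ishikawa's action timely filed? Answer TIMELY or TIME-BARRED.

The claim did not accrue until Ishikawa discovered the injury on 2001-06-16; the 2001-04-03 act date does not start the clock under the stated rule.
1 year from 2001-06-16 is 2002-06-16.
The defendant's absence from the jurisdiction from 2002-02-07 to 2002-12-10 tolled the period for 306 days, extending the deadline to 2003-04-18.
The period was tolled for 381 days by the emergency suspension of filing deadlines (2003-03-26 to 2004-04-10), pushing the deadline to 2004-05-03.
The other events in the timeline have no effect on the limitation period under the stated rules.
Ishikawa filed on 2004-04-27, before the 2004-05-03 deadline, so the action is timely.

TIMELY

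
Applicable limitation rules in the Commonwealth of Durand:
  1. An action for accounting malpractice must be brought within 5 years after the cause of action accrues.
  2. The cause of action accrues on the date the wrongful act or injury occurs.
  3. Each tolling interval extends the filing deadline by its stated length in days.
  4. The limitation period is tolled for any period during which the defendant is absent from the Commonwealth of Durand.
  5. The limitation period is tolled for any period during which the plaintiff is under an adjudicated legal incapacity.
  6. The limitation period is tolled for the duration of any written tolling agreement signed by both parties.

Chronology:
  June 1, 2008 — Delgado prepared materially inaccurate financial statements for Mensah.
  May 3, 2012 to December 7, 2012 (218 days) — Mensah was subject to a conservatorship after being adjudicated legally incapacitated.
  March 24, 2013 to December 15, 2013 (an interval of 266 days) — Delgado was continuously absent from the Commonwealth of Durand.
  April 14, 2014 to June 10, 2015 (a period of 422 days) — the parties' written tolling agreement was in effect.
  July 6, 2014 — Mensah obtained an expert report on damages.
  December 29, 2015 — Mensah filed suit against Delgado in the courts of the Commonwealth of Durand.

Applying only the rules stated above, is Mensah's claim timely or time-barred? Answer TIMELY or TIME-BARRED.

TIME-BARRED

The claim accrued on June 1, 2008, when the wrongful act occurred.
5 years from June 1, 2008 is June 1, 2013.
The period was tolled for 218 days by the plaintiff's legal incapacity (May 3, 2012 to December 7, 2012), pushing the deadline to January 5, 2014.
The defendant's absence from the jurisdiction from March 24, 2013 to December 15, 2013 tolled the period for 266 days, extending the deadline to September 28, 2014.
The period was tolled for 422 days by the written tolling agreement (April 14, 2014 to June 10, 2015), pushing the deadline to November 24, 2015.
The other events in the timeline have no effect on the limitation period under the stated rules.
The December 29, 2015 filing falls after the November 24, 2015 deadline; the claim is time-barred.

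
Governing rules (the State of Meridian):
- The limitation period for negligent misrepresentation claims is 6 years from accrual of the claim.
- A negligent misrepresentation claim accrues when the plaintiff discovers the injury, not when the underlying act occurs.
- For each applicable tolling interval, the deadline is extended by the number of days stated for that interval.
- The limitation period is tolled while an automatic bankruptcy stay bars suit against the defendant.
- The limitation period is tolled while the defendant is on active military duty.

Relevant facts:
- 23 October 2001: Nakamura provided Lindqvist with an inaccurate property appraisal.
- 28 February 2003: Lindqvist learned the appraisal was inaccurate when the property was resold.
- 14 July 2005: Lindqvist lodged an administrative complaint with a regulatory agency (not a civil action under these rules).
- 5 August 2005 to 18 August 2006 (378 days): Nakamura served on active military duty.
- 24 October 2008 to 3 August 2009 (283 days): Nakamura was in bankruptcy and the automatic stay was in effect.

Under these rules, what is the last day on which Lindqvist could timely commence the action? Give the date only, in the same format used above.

21 December 2010

Accrual is tied to discovery, so the period began on 28 February 2003 rather than on 23 October 2001 when the act occurred.
Adding the 6 years base period to 28 February 2003 gives a deadline of 28 February 2009, before any tolling.
The defendant's active military service from 5 August 2005 to 18 August 2006 tolled the period for 378 days, extending the deadline to 13 March 2010.
The period was tolled for 283 days by the automatic bankruptcy stay (24 October 2008 to 3 August 2009), pushing the deadline to 21 December 2010.
None of the other events listed affects the running of the period under the stated rules.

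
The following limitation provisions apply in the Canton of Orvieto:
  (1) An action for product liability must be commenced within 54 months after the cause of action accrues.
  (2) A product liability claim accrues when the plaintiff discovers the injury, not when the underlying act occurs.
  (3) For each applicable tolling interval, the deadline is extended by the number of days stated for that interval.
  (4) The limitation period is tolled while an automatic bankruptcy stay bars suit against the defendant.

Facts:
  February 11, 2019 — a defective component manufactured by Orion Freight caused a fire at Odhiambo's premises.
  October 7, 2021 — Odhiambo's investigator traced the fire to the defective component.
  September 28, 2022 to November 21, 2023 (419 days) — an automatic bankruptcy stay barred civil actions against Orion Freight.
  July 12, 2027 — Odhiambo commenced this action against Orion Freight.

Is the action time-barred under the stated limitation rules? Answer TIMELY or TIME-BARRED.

The claim did not accrue until Odhiambo discovered the injury on October 7, 2021; the February 11, 2019 act date does not start the clock under the stated rule.
54 months from October 7, 2021 is April 7, 2026.
Because the automatic bankruptcy stay ran from September 28, 2022 to November 21, 2023, the deadline is extended by 419 days to May 31, 2027.
The July 12, 2027 filing falls after the May 31, 2027 deadline; the claim is time-barred.

TIME-BARRED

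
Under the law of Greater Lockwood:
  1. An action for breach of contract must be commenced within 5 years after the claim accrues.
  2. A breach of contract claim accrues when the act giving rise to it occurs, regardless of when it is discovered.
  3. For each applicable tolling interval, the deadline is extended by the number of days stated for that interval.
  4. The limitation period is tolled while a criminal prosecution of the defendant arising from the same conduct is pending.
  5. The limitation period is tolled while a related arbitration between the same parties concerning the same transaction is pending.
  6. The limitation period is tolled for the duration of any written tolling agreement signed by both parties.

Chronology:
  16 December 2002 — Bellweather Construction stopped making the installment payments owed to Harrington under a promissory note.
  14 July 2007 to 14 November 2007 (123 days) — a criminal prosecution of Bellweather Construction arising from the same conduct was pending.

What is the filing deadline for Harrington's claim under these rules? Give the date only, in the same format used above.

The limitation period began to run on 16 December 2002.
Adding the 5 years base period to 16 December 2002 gives a deadline of 16 December 2007, before any tolling.
Because the pending criminal prosecution ran from 14 July 2007 to 14 November 2007, the deadline is extended by 123 days to 17 April 2008.

17 April 2008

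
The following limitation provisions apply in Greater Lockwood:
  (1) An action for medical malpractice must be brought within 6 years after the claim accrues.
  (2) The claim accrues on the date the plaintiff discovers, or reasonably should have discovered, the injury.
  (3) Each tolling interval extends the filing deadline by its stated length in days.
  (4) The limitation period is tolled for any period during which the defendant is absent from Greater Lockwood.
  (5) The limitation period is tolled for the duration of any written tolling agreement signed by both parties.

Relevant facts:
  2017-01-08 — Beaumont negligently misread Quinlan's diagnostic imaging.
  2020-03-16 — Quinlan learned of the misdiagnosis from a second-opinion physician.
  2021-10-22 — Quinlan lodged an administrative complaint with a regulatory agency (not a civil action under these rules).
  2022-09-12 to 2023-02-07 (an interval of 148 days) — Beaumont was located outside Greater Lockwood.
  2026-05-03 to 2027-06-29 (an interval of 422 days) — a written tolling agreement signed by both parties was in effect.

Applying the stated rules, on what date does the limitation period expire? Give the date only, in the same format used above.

2027-10-07

Accrual is tied to discovery, so the period began on 2020-03-16 rather than on 2017-01-08 when the act occurred.
Adding the 6 years base period to 2020-03-16 gives a deadline of 2026-03-16, before any tolling.
The defendant's absence from the jurisdiction from 2022-09-12 to 2023-02-07 tolled the period for 148 days, extending the deadline to 2026-08-11.
Because the written tolling agreement ran from 2026-05-03 to 2027-06-29, the deadline is extended by 422 days to 2027-10-07.
The other events in the timeline have no effect on the limitation period under the stated rules.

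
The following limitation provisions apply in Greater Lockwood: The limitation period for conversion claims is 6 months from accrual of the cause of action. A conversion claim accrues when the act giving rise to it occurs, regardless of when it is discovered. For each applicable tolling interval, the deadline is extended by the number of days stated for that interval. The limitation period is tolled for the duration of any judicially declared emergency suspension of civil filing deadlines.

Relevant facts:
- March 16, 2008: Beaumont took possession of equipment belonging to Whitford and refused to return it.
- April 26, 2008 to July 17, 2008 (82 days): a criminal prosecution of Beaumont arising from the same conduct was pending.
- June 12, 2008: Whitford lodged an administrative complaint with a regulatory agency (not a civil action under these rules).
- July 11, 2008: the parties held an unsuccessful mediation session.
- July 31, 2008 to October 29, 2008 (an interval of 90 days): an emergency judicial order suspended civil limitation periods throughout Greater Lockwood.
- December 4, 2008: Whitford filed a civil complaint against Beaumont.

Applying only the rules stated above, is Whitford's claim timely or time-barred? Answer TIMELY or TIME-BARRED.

The limitation period began to run on March 16, 2008.
The untolled deadline — 6 months after March 16, 2008 — is September 16, 2008.
Because the emergency suspension of filing deadlines ran from July 31, 2008 to October 29, 2008, the deadline is extended by 90 days to December 15, 2008.
The pending criminal prosecution from April 26, 2008 to July 17, 2008 does not toll the period, because no stated rule makes a criminal prosecution a tolling event.
Nothing else in the chronology tolls or restarts the period.
The December 4, 2008 filing precedes the December 15, 2008 deadline; the claim is timely.

TIMELY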